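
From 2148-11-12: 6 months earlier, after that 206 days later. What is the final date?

Going back 6 months from November 12, 2148:
month 11 − 6 = 5 → May 2148.
Day 12 is valid in May, giving May 12, 2148.
Adding 206 days from May 12, 2148:
May has 31 days, so 31 − 12 = 19 days remain after May 12, 2148; 206 − 19 = 187 left.
June 2148 has 30 days: 187 − 30 = 157 left.
July 2148 has 31 days: 157 − 31 = 126 left.
August 2148 has 31 days: 126 − 31 = 95 left.
September 2148 has 30 days: 95 − 30 = 65 left.
October 2148 has 31 days: 65 − 31 = 34 left.
November 2148 has 30 days: 34 − 30 = 4 left.
4 days into December 2148 → December 4, 2148.

December 4, 2148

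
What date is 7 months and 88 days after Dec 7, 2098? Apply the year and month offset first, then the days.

Advancing 7 months and 88 days from December 7, 2098: first the month/year part, then the days.
month 12 + 7 = 19, which is month 7 of year 2099 → July 2099.
Day 7 is valid in July, giving July 7, 2099.
Now add 88 days from July 7, 2099.
July has 31 days, so 31 − 7 = 24 days remain after July 7, 2099; 88 − 24 = 64 left.
August 2099 has 31 days: 64 − 31 = 33 left.
September 2099 has 30 days: 33 − 30 = 3 left.
3 days into October 2099 → October 3, 2099.

October 3, 2099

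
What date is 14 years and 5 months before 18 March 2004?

October 18, 1989

Subtracting 14 years and 5 months from March 18, 2004.
-14 years → 1990; month 3 − 5 = -2, which is month 10 of year 1989 → October 1989.
Day 18 is valid in October, giving October 18, 1989.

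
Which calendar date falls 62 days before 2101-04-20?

February 17, 2101

Subtracting 62 days from April 20, 2101.
Going back 20 days from April 20, 2101 reaches the end of the previous month; 62 − 20 = 42 left.
March 2101 has 31 days: 42 − 31 = 11 left.
February 2101 has 28 days; 28 − 11 = 17 → February 17, 2101.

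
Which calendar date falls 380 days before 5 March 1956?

February 19, 1955

Counting back 380 days from March 5, 1956.
Going back 5 days from March 5, 1956 reaches the end of the previous month; 380 − 5 = 375 left.
February 1956 has 29 days (1956 is a leap year): 375 − 29 = 346 left.
January 1956 has 31 days: 346 − 31 = 315 left.
December 1955 has 31 days: 315 − 31 = 284 left.
November 1955 has 30 days: 284 − 30 = 254 left.
October 1955 has 31 days: 254 − 31 = 223 left.
September 1955 has 30 days: 223 − 30 = 193 left.
August 1955 has 31 days: 193 − 31 = 162 left.
July 1955 has 31 days: 162 − 31 = 131 left.
June 1955 has 30 days: 131 − 30 = 101 left.
May 1955 has 31 days: 101 − 31 = 70 left.
April 1955 has 30 days: 70 − 30 = 40 left.
March 1955 has 31 days: 40 − 31 = 9 left.
February 1955 has 28 days; 28 − 9 = 19 → February 19, 1955.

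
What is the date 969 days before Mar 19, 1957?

July 24, 1954

Counting back 969 days from March 19, 1957.
Going back 19 days from March 19, 1957 reaches the end of the previous month; 969 − 19 = 950 left.
February 1957 has 28 days (1957 is not a leap year): 950 − 28 = 922 left.
January 1957 has 31 days: 922 − 31 = 891 left.
December 1956 has 31 days: 891 − 31 = 860 left.
November 1956 has 30 days: 860 − 30 = 830 left.
October 1956 has 31 days: 830 − 31 = 799 left.
September 1956 has 30 days: 799 − 30 = 769 left.
August 1956 has 31 days: 769 − 31 = 738 left.
July 1956 has 31 days: 738 − 31 = 707 left.
June 1956 has 30 days: 707 − 30 = 677 left.
May 1956 has 31 days: 677 − 31 = 646 left.
April 1956 has 30 days: 646 − 30 = 616 left.
March 1956 has 31 days: 616 − 31 = 585 left.
February 1956 has 29 days (1956 is a leap year): 585 − 29 = 556 left.
January 1956 has 31 days: 556 − 31 = 525 left.
December 1955 has 31 days: 525 − 31 = 494 left.
November 1955 has 30 days: 494 − 30 = 464 left.
October 1955 has 31 days: 464 − 31 = 433 left.
September 1955 has 30 days: 433 − 30 = 403 left.
August 1955 has 31 days: 403 − 31 = 372 left.
July 1955 has 31 days: 372 − 31 = 341 left.
June 1955 has 30 days: 341 − 30 = 311 left.
May 1955 has 31 days: 311 − 31 = 280 left.
April 1955 has 30 days: 280 − 30 = 250 left.
March 1955 has 31 days: 250 − 31 = 219 left.
February 1955 has 28 days (1955 is not a leap year): 219 − 28 = 191 left.
January 1955 has 31 days: 191 − 31 = 160 left.
December 1954 has 31 days: 160 − 31 = 129 left.
November 1954 has 30 days: 129 − 30 = 99 left.
October 1954 has 31 days: 99 − 31 = 68 left.
September 1954 has 30 days: 68 − 30 = 38 left.
August 1954 has 31 days: 38 − 31 = 7 left.
July 1954 has 31 days; 31 − 7 = 24 → July 24, 1954.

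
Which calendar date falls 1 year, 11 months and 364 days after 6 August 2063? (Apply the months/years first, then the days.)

Advancing 1 year, 11 months and 364 days from August 6, 2063: first the month/year part, then the days.
+1 year → 2064; month 8 + 11 = 19, which is month 7 of year 2065 → July 2065.
Day 6 is valid in July, giving July 6, 2065.
Now add 364 days from July 6, 2065.
July has 31 days, so 31 − 6 = 25 days remain after July 6, 2065; 364 − 25 = 339 left.
August 2065 has 31 days: 339 − 31 = 308 left.
September 2065 has 30 days: 308 − 30 = 278 left.
October 2065 has 31 days: 278 − 31 = 247 left.
November 2065 has 30 days: 247 − 30 = 217 left.
December 2065 has 31 days: 217 − 31 = 186 left.
January 2066 has 31 days: 186 − 31 = 155 left.
February 2066 has 28 days (2066 is not a leap year): 155 − 28 = 127 left.
March 2066 has 31 days: 127 − 31 = 96 left.
April 2066 has 30 days: 96 − 30 = 66 left.
May 2066 has 31 days: 66 − 31 = 35 left.
June 2066 has 30 days: 35 − 30 = 5 left.
5 days into July 2066 → July 5, 2066.

July 5, 2066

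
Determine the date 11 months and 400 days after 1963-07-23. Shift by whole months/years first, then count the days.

July 28, 1965

Adding 11 months and 400 days from July 23, 1963: first the month/year part, then the days.
month 7 + 11 = 18, which is month 6 of year 1964 → June 1964.
Day 23 is valid in June, giving June 23, 1964.
Now add 400 days from June 23, 1964.
June has 30 days, so 30 − 23 = 7 days remain after June 23, 1964; 400 − 7 = 393 left.
July 1964 has 31 days: 393 − 31 = 362 left.
August 1964 has 31 days: 362 − 31 = 331 left.
September 1964 has 30 days: 331 − 30 = 301 left.
October 1964 has 31 days: 301 − 31 = 270 left.
November 1964 has 30 days: 270 − 30 = 240 left.
December 1964 has 31 days: 240 − 31 = 209 left.
January 1965 has 31 days: 209 − 31 = 178 left.
February 1965 has 28 days (1965 is not a leap year): 178 − 28 = 150 left.
March 1965 has 31 days: 150 − 31 = 119 left.
April 1965 has 30 days: 119 − 30 = 89 left.
May 1965 has 31 days: 89 − 31 = 58 left.
June 1965 has 30 days: 58 − 30 = 28 left.
28 days into July 1965 → July 28, 1965.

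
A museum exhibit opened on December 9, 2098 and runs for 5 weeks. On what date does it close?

Counting forward 5 weeks = 35 days from December 9, 2098.
December has 31 days, so 31 − 9 = 22 days remain after December 9, 2098; 35 − 22 = 13 left.
13 days into January 2099 → January 13, 2099.

January 13, 2099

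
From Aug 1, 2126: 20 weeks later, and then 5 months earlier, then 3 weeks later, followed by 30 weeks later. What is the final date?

Adding 20 weeks (= 140 days) from August 1, 2126:
August has 31 days, so 31 − 1 = 30 days remain after August 1, 2126; 140 − 30 = 110 left.
September 2126 has 30 days: 110 − 30 = 80 left.
October 2126 has 31 days: 80 − 31 = 49 left.
November 2126 has 30 days: 49 − 30 = 19 left.
19 days into December 2126 → December 19, 2126.
Counting back 5 months from December 19, 2126:
month 12 − 5 = 7 → July 2126.
Day 19 is valid in July, giving July 19, 2126.
Counting forward 3 weeks (= 21 days) from July 19, 2126:
July has 31 days, so 31 − 19 = 12 days remain after July 19, 2126; 21 − 12 = 9 left.
9 days into August 2126 → August 9, 2126.
Adding 30 weeks (= 210 days) from August 9, 2126:
August has 31 days, so 31 − 9 = 22 days remain after August 9, 2126; 210 − 22 = 188 left.
September 2126 has 30 days: 188 − 30 = 158 left.
October 2126 has 31 days: 158 − 31 = 127 left.
November 2126 has 30 days: 127 − 30 = 97 left.
December 2126 has 31 days: 97 − 31 = 66 left.
January 2127 has 31 days: 66 − 31 = 35 left.
February 2127 has 28 days (2127 is not a leap year): 35 − 28 = 7 left.
7 days into March 2127 → March 7, 2127.

March 7, 2127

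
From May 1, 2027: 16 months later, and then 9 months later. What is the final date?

Advancing 16 months from May 1, 2027:
month 5 + 16 = 21, which is month 9 of year 2028 → September 2028.
Day 1 is valid in September, giving September 1, 2028.
Adding 9 months from September 1, 2028:
month 9 + 9 = 18, which is month 6 of year 2029 → June 2029.
Day 1 is valid in June, giving June 1, 2029.

June 1, 2029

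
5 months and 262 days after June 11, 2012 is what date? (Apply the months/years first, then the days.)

July 31, 2013

Adding 5 months and 262 days from June 11, 2012: first the month/year part, then the days.
month 6 + 5 = 11 → November 2012.
Day 11 is valid in November, giving November 11, 2012.
Now add 262 days from November 11, 2012.
November has 30 days, so 30 − 11 = 19 days remain after November 11, 2012; 262 − 19 = 243 left.
December 2012 has 31 days: 243 − 31 = 212 left.
January 2013 has 31 days: 212 − 31 = 181 left.
February 2013 has 28 days (2013 is not a leap year): 181 − 28 = 153 left.
March 2013 has 31 days: 153 − 31 = 122 left.
April 2013 has 30 days: 122 − 30 = 92 left.
May 2013 has 31 days: 92 − 31 = 61 left.
June 2013 has 30 days: 61 − 30 = 31 left.
31 days into July 2013 → July 31, 2013.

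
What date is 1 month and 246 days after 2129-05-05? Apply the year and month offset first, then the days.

Advancing 1 month and 246 days from May 5, 2129: first the month/year part, then the days.
month 5 + 1 = 6 → June 2129.
Day 5 is valid in June, giving June 5, 2129.
Now add 246 days from June 5, 2129.
June has 30 days, so 30 − 5 = 25 days remain after June 5, 2129; 246 − 25 = 221 left.
July 2129 has 31 days: 221 − 31 = 190 left.
August 2129 has 31 days: 190 − 31 = 159 left.
September 2129 has 30 days: 159 − 30 = 129 left.
October 2129 has 31 days: 129 − 31 = 98 left.
November 2129 has 30 days: 98 − 30 = 68 left.
December 2129 has 31 days: 68 − 31 = 37 left.
January 2130 has 31 days: 37 − 31 = 6 left.
6 days into February 2130 → February 6, 2130.

February 6, 2130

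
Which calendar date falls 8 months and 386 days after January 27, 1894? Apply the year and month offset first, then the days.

October 18, 1895

Adding 8 months and 386 days from January 27, 1894: first the month/year part, then the days.
month 1 + 8 = 9 → September 1894.
Day 27 is valid in September, giving September 27, 1894.
Now add 386 days from September 27, 1894.
September has 30 days, so 30 − 27 = 3 days remain after September 27, 1894; 386 − 3 = 383 left.
October 1894 has 31 days: 383 − 31 = 352 left.
November 1894 has 30 days: 352 − 30 = 322 left.
December 1894 has 31 days: 322 − 31 = 291 left.
January 1895 has 31 days: 291 − 31 = 260 left.
February 1895 has 28 days (1895 is not a leap year): 260 − 28 = 232 left.
March 1895 has 31 days: 232 − 31 = 201 left.
April 1895 has 30 days: 201 − 30 = 171 left.
May 1895 has 31 days: 171 − 31 = 140 left.
June 1895 has 30 days: 140 − 30 = 110 left.
July 1895 has 31 days: 110 − 31 = 79 left.
August 1895 has 31 days: 79 − 31 = 48 left.
September 1895 has 30 days: 48 − 30 = 18 left.
18 days into October 1895 → October 18, 1895.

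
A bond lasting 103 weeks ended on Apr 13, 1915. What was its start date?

Subtracting 103 weeks = 721 days from April 13, 1915.
Going back 13 days from April 13, 1915 reaches the end of the previous month; 721 − 13 = 708 left.
March 1915 has 31 days: 708 − 31 = 677 left.
February 1915 has 28 days (1915 is not a leap year): 677 − 28 = 649 left.
January 1915 has 31 days: 649 − 31 = 618 left.
December 1914 has 31 days: 618 − 31 = 587 left.
November 1914 has 30 days: 587 − 30 = 557 left.
October 1914 has 31 days: 557 − 31 = 526 left.
September 1914 has 30 days: 526 − 30 = 496 left.
August 1914 has 31 days: 496 − 31 = 465 left.
July 1914 has 31 days: 465 − 31 = 434 left.
June 1914 has 30 days: 434 − 30 = 404 left.
May 1914 has 31 days: 404 − 31 = 373 left.
April 1914 has 30 days: 373 − 30 = 343 left.
March 1914 has 31 days: 343 − 31 = 312 left.
February 1914 has 28 days (1914 is not a leap year): 312 − 28 = 284 left.
January 1914 has 31 days: 284 − 31 = 253 left.
December 1913 has 31 days: 253 − 31 = 222 left.
November 1913 has 30 days: 222 − 30 = 192 left.
October 1913 has 31 days: 192 − 31 = 161 left.
September 1913 has 30 days: 161 − 30 = 131 left.
August 1913 has 31 days: 131 − 31 = 100 left.
July 1913 has 31 days: 100 − 31 = 69 left.
June 1913 has 30 days: 69 − 30 = 39 left.
May 1913 has 31 days: 39 − 31 = 8 left.
April 1913 has 30 days; 30 − 8 = 22 → April 22, 1913.

April 22, 1913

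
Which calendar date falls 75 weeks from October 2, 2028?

Counting forward 75 weeks = 525 days from October 2, 2028.
October has 31 days, so 31 − 2 = 29 days remain after October 2, 2028; 525 − 29 = 496 left.
November 2028 has 30 days: 496 − 30 = 466 left.
December 2028 has 31 days: 466 − 31 = 435 left.
January 2029 has 31 days: 435 − 31 = 404 left.
February 2029 has 28 days (2029 is not a leap year): 404 − 28 = 376 left.
March 2029 has 31 days: 376 − 31 = 345 left.
April 2029 has 30 days: 345 − 30 = 315 left.
May 2029 has 31 days: 315 − 31 = 284 left.
June 2029 has 30 days: 284 − 30 = 254 left.
July 2029 has 31 days: 254 − 31 = 223 left.
August 2029 has 31 days: 223 − 31 = 192 left.
September 2029 has 30 days: 192 − 30 = 162 left.
October 2029 has 31 days: 162 − 31 = 131 left.
November 2029 has 30 days: 131 − 30 = 101 left.
December 2029 has 31 days: 101 − 31 = 70 left.
January 2030 has 31 days: 70 − 31 = 39 left.
February 2030 has 28 days (2030 is not a leap year): 39 − 28 = 11 left.
11 days into March 2030 → March 11, 2030.

March 11, 2030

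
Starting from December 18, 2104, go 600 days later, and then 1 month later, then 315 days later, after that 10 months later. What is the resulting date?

Counting forward 600 days from December 18, 2104:
December has 31 days, so 31 − 18 = 13 days remain after December 18, 2104; 600 − 13 = 587 left.
January 2105 has 31 days: 587 − 31 = 556 left.
February 2105 has 28 days (2105 is not a leap year): 556 − 28 = 528 left.
March 2105 has 31 days: 528 − 31 = 497 left.
April 2105 has 30 days: 497 − 30 = 467 left.
May 2105 has 31 days: 467 − 31 = 436 left.
June 2105 has 30 days: 436 − 30 = 406 left.
July 2105 has 31 days: 406 − 31 = 375 left.
August 2105 has 31 days: 375 − 31 = 344 left.
September 2105 has 30 days: 344 − 30 = 314 left.
October 2105 has 31 days: 314 − 31 = 283 left.
November 2105 has 30 days: 283 − 30 = 253 left.
December 2105 has 31 days: 253 − 31 = 222 left.
January 2106 has 31 days: 222 − 31 = 191 left.
February 2106 has 28 days (2106 is not a leap year): 191 − 28 = 163 left.
March 2106 has 31 days: 163 − 31 = 132 left.
April 2106 has 30 days: 132 − 30 = 102 left.
May 2106 has 31 days: 102 − 31 = 71 left.
June 2106 has 30 days: 71 − 30 = 41 left.
July 2106 has 31 days: 41 − 31 = 10 left.
10 days into August 2106 → August 10, 2106.
Advancing 1 month from August 10, 2106:
month 8 + 1 = 9 → September 2106.
Day 10 is valid in September, giving September 10, 2106.
Advancing 315 days from September 10, 2106:
September has 30 days, so 30 − 10 = 20 days remain after September 10, 2106; 315 − 20 = 295 left.
October 2106 has 31 days: 295 − 31 = 264 left.
November 2106 has 30 days: 264 − 30 = 234 left.
December 2106 has 31 days: 234 − 31 = 203 left.
January 2107 has 31 days: 203 − 31 = 172 left.
February 2107 has 28 days (2107 is not a leap year): 172 − 28 = 144 left.
March 2107 has 31 days: 144 − 31 = 113 left.
April 2107 has 30 days: 113 − 30 = 83 left.
May 2107 has 31 days: 83 − 31 = 52 left.
June 2107 has 30 days: 52 − 30 = 22 left.
22 days into July 2107 → July 22, 2107.
Advancing 10 months from July 22, 2107:
month 7 + 10 = 17, which is month 5 of year 2108 → May 2108.
Day 22 is valid in May, giving May 22, 2108.

May 22, 2108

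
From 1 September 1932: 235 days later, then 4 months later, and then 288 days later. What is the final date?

June 8, 1934

Counting forward 235 days from September 1, 1932:
September has 30 days, so 30 − 1 = 29 days remain after September 1, 1932; 235 − 29 = 206 left.
October 1932 has 31 days: 206 − 31 = 175 left.
November 1932 has 30 days: 175 − 30 = 145 left.
December 1932 has 31 days: 145 − 31 = 114 left.
January 1933 has 31 days: 114 − 31 = 83 left.
February 1933 has 28 days (1933 is not a leap year): 83 − 28 = 55 left.
March 1933 has 31 days: 55 − 31 = 24 left.
24 days into April 1933 → April 24, 1933.
Counting forward 4 months from April 24, 1933:
month 4 + 4 = 8 → August 1933.
Day 24 is valid in August, giving August 24, 1933.
Advancing 288 days from August 24, 1933:
August has 31 days, so 31 − 24 = 7 days remain after August 24, 1933; 288 − 7 = 281 left.
September 1933 has 30 days: 281 − 30 = 251 left.
October 1933 has 31 days: 251 − 31 = 220 left.
November 1933 has 30 days: 220 − 30 = 190 left.
December 1933 has 31 days: 190 − 31 = 159 left.
January 1934 has 31 days: 159 − 31 = 128 left.
February 1934 has 28 days (1934 is not a leap year): 128 − 28 = 100 left.
March 1934 has 31 days: 100 − 31 = 69 left.
April 1934 has 30 days: 69 − 30 = 39 left.
May 1934 has 31 days: 39 − 31 = 8 left.
8 days into June 1934 → June 8, 1934.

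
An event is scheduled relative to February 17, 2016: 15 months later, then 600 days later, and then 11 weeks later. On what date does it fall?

March 25, 2019

Adding 15 months from February 17, 2016:
month 2 + 15 = 17, which is month 5 of year 2017 → May 2017.
Day 17 is valid in May, giving May 17, 2017.
Adding 600 days from May 17, 2017:
May has 31 days, so 31 − 17 = 14 days remain after May 17, 2017; 600 − 14 = 586 left.
June 2017 has 30 days: 586 − 30 = 556 left.
July 2017 has 31 days: 556 − 31 = 525 left.
August 2017 has 31 days: 525 − 31 = 494 left.
September 2017 has 30 days: 494 − 30 = 464 left.
October 2017 has 31 days: 464 − 31 = 433 left.
November 2017 has 30 days: 433 − 30 = 403 left.
December 2017 has 31 days: 403 − 31 = 372 left.
January 2018 has 31 days: 372 − 31 = 341 left.
February 2018 has 28 days (2018 is not a leap year): 341 − 28 = 313 left.
March 2018 has 31 days: 313 − 31 = 282 left.
April 2018 has 30 days: 282 − 30 = 252 left.
May 2018 has 31 days: 252 − 31 = 221 left.
June 2018 has 30 days: 221 − 30 = 191 left.
July 2018 has 31 days: 191 − 31 = 160 left.
August 2018 has 31 days: 160 − 31 = 129 left.
September 2018 has 30 days: 129 − 30 = 99 left.
October 2018 has 31 days: 99 − 31 = 68 left.
November 2018 has 30 days: 68 − 30 = 38 left.
December 2018 has 31 days: 38 − 31 = 7 left.
7 days into January 2019 → January 7, 2019.
Adding 11 weeks (= 77 days) from January 7, 2019:
January has 31 days, so 31 − 7 = 24 days remain after January 7, 2019; 77 − 24 = 53 left.
February 2019 has 28 days (2019 is not a leap year): 53 − 28 = 25 left.
25 days into March 2019 → March 25, 2019.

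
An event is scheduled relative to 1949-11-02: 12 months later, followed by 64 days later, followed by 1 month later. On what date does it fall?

February 5, 1951

Counting forward 12 months from November 2, 1949:
month 11 + 12 = 23, which is month 11 of year 1950 → November 1950.
Day 2 is valid in November, giving November 2, 1950.
Adding 64 days from November 2, 1950:
November has 30 days, so 30 − 2 = 28 days remain after November 2, 1950; 64 − 28 = 36 left.
December 1950 has 31 days: 36 − 31 = 5 left.
5 days into January 1951 → January 5, 1951.
Advancing 1 month from January 5, 1951:
month 1 + 1 = 2 → February 1951.
Day 5 is valid in February, giving February 5, 1951.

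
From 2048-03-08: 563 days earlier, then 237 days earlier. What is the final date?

Counting back 563 days from March 8, 2048:
Going back 8 days from March 8, 2048 reaches the end of the previous month; 563 − 8 = 555 left.
February 2048 has 29 days (2048 is a leap year): 555 − 29 = 526 left.
January 2048 has 31 days: 526 − 31 = 495 left.
December 2047 has 31 days: 495 − 31 = 464 left.
November 2047 has 30 days: 464 − 30 = 434 left.
October 2047 has 31 days: 434 − 31 = 403 left.
September 2047 has 30 days: 403 − 30 = 373 left.
August 2047 has 31 days: 373 − 31 = 342 left.
July 2047 has 31 days: 342 − 31 = 311 left.
June 2047 has 30 days: 311 − 30 = 281 left.
May 2047 has 31 days: 281 − 31 = 250 left.
April 2047 has 30 days: 250 − 30 = 220 left.
March 2047 has 31 days: 220 − 31 = 189 left.
February 2047 has 28 days (2047 is not a leap year): 189 − 28 = 161 left.
January 2047 has 31 days: 161 − 31 = 130 left.
December 2046 has 31 days: 130 − 31 = 99 left.
November 2046 has 30 days: 99 − 30 = 69 left.
October 2046 has 31 days: 69 − 31 = 38 left.
September 2046 has 30 days: 38 − 30 = 8 left.
August 2046 has 31 days; 31 − 8 = 23 → August 23, 2046.
Subtracting 237 days from August 23, 2046:
Going back 23 days from August 23, 2046 reaches the end of the previous month; 237 − 23 = 214 left.
July 2046 has 31 days: 214 − 31 = 183 left.
June 2046 has 30 days: 183 − 30 = 153 left.
May 2046 has 31 days: 153 − 31 = 122 left.
April 2046 has 30 days: 122 − 30 = 92 left.
March 2046 has 31 days: 92 − 31 = 61 left.
February 2046 has 28 days (2046 is not a leap year): 61 − 28 = 33 left.
January 2046 has 31 days: 33 − 31 = 2 left.
December 2045 has 31 days; 31 − 2 = 29 → December 29, 2045.

December 29, 2045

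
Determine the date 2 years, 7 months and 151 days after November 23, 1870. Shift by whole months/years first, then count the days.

Advancing 2 years, 7 months and 151 days from November 23, 1870: first the month/year part, then the days.
+2 years → 1872; month 11 + 7 = 18, which is month 6 of year 1873 → June 1873.
Day 23 is valid in June, giving June 23, 1873.
Now add 151 days from June 23, 1873.
June has 30 days, so 30 − 23 = 7 days remain after June 23, 1873; 151 − 7 = 144 left.
July 1873 has 31 days: 144 − 31 = 113 left.
August 1873 has 31 days: 113 − 31 = 82 left.
September 1873 has 30 days: 82 − 30 = 52 left.
October 1873 has 31 days: 52 − 31 = 21 left.
21 days into November 1873 → November 21, 1873.

November 21, 1873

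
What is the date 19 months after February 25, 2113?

September 25, 2114

Advancing 19 months from February 25, 2113.
month 2 + 19 = 21, which is month 9 of year 2114 → September 2114.
Day 25 is valid in September, giving September 25, 2114.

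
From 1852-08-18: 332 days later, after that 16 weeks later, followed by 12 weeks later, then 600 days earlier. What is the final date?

June 7, 1852

Advancing 332 days from August 18, 1852:
August has 31 days, so 31 − 18 = 13 days remain after August 18, 1852; 332 − 13 = 319 left.
September 1852 has 30 days: 319 − 30 = 289 left.
October 1852 has 31 days: 289 − 31 = 258 left.
November 1852 has 30 days: 258 − 30 = 228 left.
December 1852 has 31 days: 228 − 31 = 197 left.
January 1853 has 31 days: 197 − 31 = 166 left.
February 1853 has 28 days (1853 is not a leap year): 166 − 28 = 138 left.
March 1853 has 31 days: 138 − 31 = 107 left.
April 1853 has 30 days: 107 − 30 = 77 left.
May 1853 has 31 days: 77 − 31 = 46 left.
June 1853 has 30 days: 46 − 30 = 16 left.
16 days into July 1853 → July 16, 1853.
Adding 16 weeks (= 112 days) from July 16, 1853:
July has 31 days, so 31 − 16 = 15 days remain after July 16, 1853; 112 − 15 = 97 left.
August 1853 has 31 days: 97 − 31 = 66 left.
September 1853 has 30 days: 66 − 30 = 36 left.
October 1853 has 31 days: 36 − 31 = 5 left.
5 days into November 1853 → November 5, 1853.
Counting forward 12 weeks (= 84 days) from November 5, 1853:
November has 30 days, so 30 − 5 = 25 days remain after November 5, 1853; 84 − 25 = 59 left.
December 1853 has 31 days: 59 − 31 = 28 left.
28 days into January 1854 → January 28, 1854.
Subtracting 600 days from January 28, 1854:
Going back 28 days from January 28, 1854 reaches the end of the previous month; 600 − 28 = 572 left.
December 1853 has 31 days: 572 − 31 = 541 left.
November 1853 has 30 days: 541 − 30 = 511 left.
October 1853 has 31 days: 511 − 31 = 480 left.
September 1853 has 30 days: 480 − 30 = 450 left.
August 1853 has 31 days: 450 − 31 = 419 left.
July 1853 has 31 days: 419 − 31 = 388 left.
June 1853 has 30 days: 388 − 30 = 358 left.
May 1853 has 31 days: 358 − 31 = 327 left.
April 1853 has 30 days: 327 − 30 = 297 left.
March 1853 has 31 days: 297 − 31 = 266 left.
February 1853 has 28 days (1853 is not a leap year): 266 − 28 = 238 left.
January 1853 has 31 days: 238 − 31 = 207 left.
December 1852 has 31 days: 207 − 31 = 176 left.
November 1852 has 30 days: 176 − 30 = 146 left.
October 1852 has 31 days: 146 − 31 = 115 left.
September 1852 has 30 days: 115 − 30 = 85 left.
August 1852 has 31 days: 85 − 31 = 54 left.
July 1852 has 31 days: 54 − 31 = 23 left.
June 1852 has 30 days; 30 − 23 = 7 → June 7, 1852.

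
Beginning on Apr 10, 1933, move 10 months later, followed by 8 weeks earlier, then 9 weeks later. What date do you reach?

Counting forward 10 months from April 10, 1933:
month 4 + 10 = 14, which is month 2 of year 1934 → February 1934.
Day 10 is valid in February, giving February 10, 1934.
Subtracting 8 weeks (= 56 days) from February 10, 1934:
Going back 10 days from February 10, 1934 reaches the end of the previous month; 56 − 10 = 46 left.
January 1934 has 31 days: 46 − 31 = 15 left.
December 1933 has 31 days; 31 − 15 = 16 → December 16, 1933.
Adding 9 weeks (= 63 days) from December 16, 1933:
December has 31 days, so 31 − 16 = 15 days remain after December 16, 1933; 63 − 15 = 48 left.
January 1934 has 31 days: 48 − 31 = 17 left.
17 days into February 1934 → February 17, 1934.

February 17, 1934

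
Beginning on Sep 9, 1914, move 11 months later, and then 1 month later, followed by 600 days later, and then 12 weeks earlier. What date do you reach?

February 6, 1917

Advancing 11 months from September 9, 1914:
month 9 + 11 = 20, which is month 8 of year 1915 → August 1915.
Day 9 is valid in August, giving August 9, 1915.
Counting forward 1 month from August 9, 1915:
month 8 + 1 = 9 → September 1915.
Day 9 is valid in September, giving September 9, 1915.
Counting forward 600 days from September 9, 1915:
September has 30 days, so 30 − 9 = 21 days remain after September 9, 1915; 600 − 21 = 579 left.
October 1915 has 31 days: 579 − 31 = 548 left.
November 1915 has 30 days: 548 − 30 = 518 left.
December 1915 has 31 days: 518 − 31 = 487 left.
January 1916 has 31 days: 487 − 31 = 456 left.
February 1916 has 29 days (1916 is a leap year): 456 − 29 = 427 left.
March 1916 has 31 days: 427 − 31 = 396 left.
April 1916 has 30 days: 396 − 30 = 366 left.
May 1916 has 31 days: 366 − 31 = 335 left.
June 1916 has 30 days: 335 − 30 = 305 left.
July 1916 has 31 days: 305 − 31 = 274 left.
August 1916 has 31 days: 274 − 31 = 243 left.
September 1916 has 30 days: 243 − 30 = 213 left.
October 1916 has 31 days: 213 − 31 = 182 left.
November 1916 has 30 days: 182 − 30 = 152 left.
December 1916 has 31 days: 152 − 31 = 121 left.
January 1917 has 31 days: 121 − 31 = 90 left.
February 1917 has 28 days (1917 is not a leap year): 90 − 28 = 62 left.
March 1917 has 31 days: 62 − 31 = 31 left.
April 1917 has 30 days: 31 − 30 = 1 left.
1 day into May 1917 → May 1, 1917.
Going back 12 weeks (= 84 days) from May 1, 1917:
Going back 1 day from May 1, 1917 reaches the end of the previous month; 84 − 1 = 83 left.
April 1917 has 30 days: 83 − 30 = 53 left.
March 1917 has 31 days: 53 − 31 = 22 left.
February 1917 has 28 days; 28 − 22 = 6 → February 6, 1917.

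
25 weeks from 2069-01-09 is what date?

Counting forward 25 weeks = 175 days from January 9, 2069.
January has 31 days, so 31 − 9 = 22 days remain after January 9, 2069; 175 − 22 = 153 left.
February 2069 has 28 days (2069 is not a leap year): 153 − 28 = 125 left.
March 2069 has 31 days: 125 − 31 = 94 left.
April 2069 has 30 days: 94 − 30 = 64 left.
May 2069 has 31 days: 64 − 31 = 33 left.
June 2069 has 30 days: 33 − 30 = 3 left.
3 days into July 2069 → July 3, 2069.

July 3, 2069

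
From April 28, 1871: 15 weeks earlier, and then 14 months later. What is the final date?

March 13, 1872

Subtracting 15 weeks (= 105 days) from April 28, 1871:
Going back 28 days from April 28, 1871 reaches the end of the previous month; 105 − 28 = 77 left.
March 1871 has 31 days: 77 − 31 = 46 left.
February 1871 has 28 days (1871 is not a leap year): 46 − 28 = 18 left.
January 1871 has 31 days; 31 − 18 = 13 → January 13, 1871.
Counting forward 14 months from January 13, 1871:
month 1 + 14 = 15, which is month 3 of year 1872 → March 1872.
Day 13 is valid in March, giving March 13, 1872.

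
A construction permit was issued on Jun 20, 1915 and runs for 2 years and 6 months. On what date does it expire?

Advancing 2 years and 6 months from June 20, 1915.
+2 years → 1917; month 6 + 6 = 12 → December 1917.
Day 20 is valid in December, giving December 20, 1917.

December 20, 1917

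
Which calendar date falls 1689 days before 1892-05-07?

Counting back 1689 days from May 7, 1892.
Going back 7 days from May 7, 1892 reaches the end of the previous month; 1689 − 7 = 1682 left.
April 1892 has 30 days: 1682 − 30 = 1652 left.
March 1892 has 31 days: 1652 − 31 = 1621 left.
February 1892 has 29 days (1892 is a leap year): 1621 − 29 = 1592 left.
January 1892 has 31 days: 1592 − 31 = 1561 left.
December 1891 has 31 days: 1561 − 31 = 1530 left.
November 1891 has 30 days: 1530 − 30 = 1500 left.
October 1891 has 31 days: 1500 − 31 = 1469 left.
September 1891 has 30 days: 1469 − 30 = 1439 left.
August 1891 has 31 days: 1439 − 31 = 1408 left.
July 1891 has 31 days: 1408 − 31 = 1377 left.
June 1891 has 30 days: 1377 − 30 = 1347 left.
May 1891 has 31 days: 1347 − 31 = 1316 left.
April 1891 has 30 days: 1316 − 30 = 1286 left.
March 1891 has 31 days: 1286 − 31 = 1255 left.
February 1891 has 28 days (1891 is not a leap year): 1255 − 28 = 1227 left.
January 1891 has 31 days: 1227 − 31 = 1196 left.
December 1890 has 31 days: 1196 − 31 = 1165 left.
November 1890 has 30 days: 1165 − 30 = 1135 left.
October 1890 has 31 days: 1135 − 31 = 1104 left.
September 1890 has 30 days: 1104 − 30 = 1074 left.
August 1890 has 31 days: 1074 − 31 = 1043 left.
July 1890 has 31 days: 1043 − 31 = 1012 left.
June 1890 has 30 days: 1012 − 30 = 982 left.
May 1890 has 31 days: 982 − 31 = 951 left.
April 1890 has 30 days: 951 − 30 = 921 left.
March 1890 has 31 days: 921 − 31 = 890 left.
February 1890 has 28 days (1890 is not a leap year): 890 − 28 = 862 left.
January 1890 has 31 days: 862 − 31 = 831 left.
December 1889 has 31 days: 831 − 31 = 800 left.
November 1889 has 30 days: 800 − 30 = 770 left.
October 1889 has 31 days: 770 − 31 = 739 left.
September 1889 has 30 days: 739 − 30 = 709 left.
August 1889 has 31 days: 709 − 31 = 678 left.
July 1889 has 31 days: 678 − 31 = 647 left.
June 1889 has 30 days: 647 − 30 = 617 left.
May 1889 has 31 days: 617 − 31 = 586 left.
April 1889 has 30 days: 586 − 30 = 556 left.
March 1889 has 31 days: 556 − 31 = 525 left.
February 1889 has 28 days (1889 is not a leap year): 525 − 28 = 497 left.
January 1889 has 31 days: 497 − 31 = 466 left.
December 1888 has 31 days: 466 − 31 = 435 left.
November 1888 has 30 days: 435 − 30 = 405 left.
October 1888 has 31 days: 405 − 31 = 374 left.
September 1888 has 30 days: 374 − 30 = 344 left.
August 1888 has 31 days: 344 − 31 = 313 left.
July 1888 has 31 days: 313 − 31 = 282 left.
June 1888 has 30 days: 282 − 30 = 252 left.
May 1888 has 31 days: 252 − 31 = 221 left.
April 1888 has 30 days: 221 − 30 = 191 left.
March 1888 has 31 days: 191 − 31 = 160 left.
February 1888 has 29 days (1888 is a leap year): 160 − 29 = 131 left.
January 1888 has 31 days: 131 − 31 = 100 left.
December 1887 has 31 days: 100 − 31 = 69 left.
November 1887 has 30 days: 69 − 30 = 39 left.
October 1887 has 31 days: 39 − 31 = 8 left.
September 1887 has 30 days; 30 − 8 = 22 → September 22, 1887.

September 22, 1887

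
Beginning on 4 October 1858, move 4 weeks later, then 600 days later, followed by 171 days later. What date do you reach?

Advancing 4 weeks (= 28 days) from October 4, 1858:
October has 31 days, so 31 − 4 = 27 days remain after October 4, 1858; 28 − 27 = 1 left.
1 day into November 1858 → November 1, 1858.
Advancing 600 days from November 1, 1858:
November has 30 days, so 30 − 1 = 29 days remain after November 1, 1858; 600 − 29 = 571 left.
December 1858 has 31 days: 571 − 31 = 540 left.
January 1859 has 31 days: 540 − 31 = 509 left.
February 1859 has 28 days (1859 is not a leap year): 509 − 28 = 481 left.
March 1859 has 31 days: 481 − 31 = 450 left.
April 1859 has 30 days: 450 − 30 = 420 left.
May 1859 has 31 days: 420 − 31 = 389 left.
June 1859 has 30 days: 389 − 30 = 359 left.
July 1859 has 31 days: 359 − 31 = 328 left.
August 1859 has 31 days: 328 − 31 = 297 left.
September 1859 has 30 days: 297 − 30 = 267 left.
October 1859 has 31 days: 267 − 31 = 236 left.
November 1859 has 30 days: 236 − 30 = 206 left.
December 1859 has 31 days: 206 − 31 = 175 left.
January 1860 has 31 days: 175 − 31 = 144 left.
February 1860 has 29 days (1860 is a leap year): 144 − 29 = 115 left.
March 1860 has 31 days: 115 − 31 = 84 left.
April 1860 has 30 days: 84 − 30 = 54 left.
May 1860 has 31 days: 54 − 31 = 23 left.
23 days into June 1860 → June 23, 1860.
Advancing 171 days from June 23, 1860:
June has 30 days, so 30 − 23 = 7 days remain after June 23, 1860; 171 − 7 = 164 left.
July 1860 has 31 days: 164 − 31 = 133 left.
August 1860 has 31 days: 133 − 31 = 102 left.
September 1860 has 30 days: 102 − 30 = 72 left.
October 1860 has 31 days: 72 − 31 = 41 left.
November 1860 has 30 days: 41 − 30 = 11 left.
11 days into December 1860 → December 11, 1860.

December 11, 1860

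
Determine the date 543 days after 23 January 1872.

Adding 543 days from January 23, 1872.
January has 31 days, so 31 − 23 = 8 days remain after January 23, 1872; 543 − 8 = 535 left.
February 1872 has 29 days (1872 is a leap year): 535 − 29 = 506 left.
March 1872 has 31 days: 506 − 31 = 475 left.
April 1872 has 30 days: 475 − 30 = 445 left.
May 1872 has 31 days: 445 − 31 = 414 left.
June 1872 has 30 days: 414 − 30 = 384 left.
July 1872 has 31 days: 384 − 31 = 353 left.
August 1872 has 31 days: 353 − 31 = 322 left.
September 1872 has 30 days: 322 − 30 = 292 left.
October 1872 has 31 days: 292 − 31 = 261 left.
November 1872 has 30 days: 261 − 30 = 231 left.
December 1872 has 31 days: 231 − 31 = 200 left.
January 1873 has 31 days: 200 − 31 = 169 left.
February 1873 has 28 days (1873 is not a leap year): 169 − 28 = 141 left.
March 1873 has 31 days: 141 − 31 = 110 left.
April 1873 has 30 days: 110 − 30 = 80 left.
May 1873 has 31 days: 80 − 31 = 49 left.
June 1873 has 30 days: 49 − 30 = 19 left.
19 days into July 1873 → July 19, 1873.

July 19, 1873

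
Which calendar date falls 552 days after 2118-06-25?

December 29, 2119

Adding 552 days from June 25, 2118.
June has 30 days, so 30 − 25 = 5 days remain after June 25, 2118; 552 − 5 = 547 left.
July 2118 has 31 days: 547 − 31 = 516 left.
August 2118 has 31 days: 516 − 31 = 485 left.
September 2118 has 30 days: 485 − 30 = 455 left.
October 2118 has 31 days: 455 − 31 = 424 left.
November 2118 has 30 days: 424 − 30 = 394 left.
December 2118 has 31 days: 394 − 31 = 363 left.
January 2119 has 31 days: 363 − 31 = 332 left.
February 2119 has 28 days (2119 is not a leap year): 332 − 28 = 304 left.
March 2119 has 31 days: 304 − 31 = 273 left.
April 2119 has 30 days: 273 − 30 = 243 left.
May 2119 has 31 days: 243 − 31 = 212 left.
June 2119 has 30 days: 212 − 30 = 182 left.
July 2119 has 31 days: 182 − 31 = 151 left.
August 2119 has 31 days: 151 − 31 = 120 left.
September 2119 has 30 days: 120 − 30 = 90 left.
October 2119 has 31 days: 90 − 31 = 59 left.
November 2119 has 30 days: 59 − 30 = 29 left.
29 days into December 2119 → December 29, 2119.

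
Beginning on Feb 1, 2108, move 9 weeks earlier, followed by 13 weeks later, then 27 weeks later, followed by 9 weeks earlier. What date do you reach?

July 4, 2108

Going back 9 weeks (= 63 days) from February 1, 2108:
Going back 1 day from February 1, 2108 reaches the end of the previous month; 63 − 1 = 62 left.
January 2108 has 31 days: 62 − 31 = 31 left.
December 2107 has 31 days: 31 − 31 = 0 left.
November 2107 has 30 days; 30 − 0 = 30 → November 30, 2107.
Advancing 13 weeks (= 91 days) from November 30, 2107:
November has 30 days, so 30 − 30 = 0 days remain after November 30, 2107; 91 − 0 = 91 left.
December 2107 has 31 days: 91 − 31 = 60 left.
January 2108 has 31 days: 60 − 31 = 29 left.
29 days into February 2108 → February 29, 2108.
Adding 27 weeks (= 189 days) from February 29, 2108:
February has 29 days, so 29 − 29 = 0 days remain after February 29, 2108; 189 − 0 = 189 left.
March 2108 has 31 days: 189 − 31 = 158 left.
April 2108 has 30 days: 158 − 30 = 128 left.
May 2108 has 31 days: 128 − 31 = 97 left.
June 2108 has 30 days: 97 − 30 = 67 left.
July 2108 has 31 days: 67 − 31 = 36 left.
August 2108 has 31 days: 36 − 31 = 5 left.
5 days into September 2108 → September 5, 2108.
Subtracting 9 weeks (= 63 days) from September 5, 2108:
Going back 5 days from September 5, 2108 reaches the end of the previous month; 63 − 5 = 58 left.
August 2108 has 31 days: 58 − 31 = 27 left.
July 2108 has 31 days; 31 − 27 = 4 → July 4, 2108.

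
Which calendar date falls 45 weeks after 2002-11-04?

Adding 45 weeks = 315 days from November 4, 2002.
November has 30 days, so 30 − 4 = 26 days remain after November 4, 2002; 315 − 26 = 289 left.
December 2002 has 31 days: 289 − 31 = 258 left.
January 2003 has 31 days: 258 − 31 = 227 left.
February 2003 has 28 days (2003 is not a leap year): 227 − 28 = 199 left.
March 2003 has 31 days: 199 − 31 = 168 left.
April 2003 has 30 days: 168 − 30 = 138 left.
May 2003 has 31 days: 138 − 31 = 107 left.
June 2003 has 30 days: 107 − 30 = 77 left.
July 2003 has 31 days: 77 − 31 = 46 left.
August 2003 has 31 days: 46 − 31 = 15 left.
15 days into September 2003 → September 15, 2003.

September 15, 2003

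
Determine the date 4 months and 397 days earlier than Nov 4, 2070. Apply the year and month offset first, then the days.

June 2, 2069

Going back 4 months and 397 days from November 4, 2070: first the month/year part, then the days.
month 11 − 4 = 7 → July 2070.
Day 4 is valid in July, giving July 4, 2070.
Now subtract 397 days from July 4, 2070.
Going back 4 days from July 4, 2070 reaches the end of the previous month; 397 − 4 = 393 left.
June 2070 has 30 days: 393 − 30 = 363 left.
May 2070 has 31 days: 363 − 31 = 332 left.
April 2070 has 30 days: 332 − 30 = 302 left.
March 2070 has 31 days: 302 − 31 = 271 left.
February 2070 has 28 days (2070 is not a leap year): 271 − 28 = 243 left.
January 2070 has 31 days: 243 − 31 = 212 left.
December 2069 has 31 days: 212 − 31 = 181 left.
November 2069 has 30 days: 181 − 30 = 151 left.
October 2069 has 31 days: 151 − 31 = 120 left.
September 2069 has 30 days: 120 − 30 = 90 left.
August 2069 has 31 days: 90 − 31 = 59 left.
July 2069 has 31 days: 59 − 31 = 28 left.
June 2069 has 30 days; 30 − 28 = 2 → June 2, 2069.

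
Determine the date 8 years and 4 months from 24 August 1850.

Counting forward 8 years and 4 months from August 24, 1850.
+8 years → 1858; month 8 + 4 = 12 → December 1858.
Day 24 is valid in December, giving December 24, 1858.

December 24, 1858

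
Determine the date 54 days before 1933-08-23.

Subtracting 54 days from August 23, 1933.
Going back 23 days from August 23, 1933 reaches the end of the previous month; 54 − 23 = 31 left.
July 1933 has 31 days: 31 − 31 = 0 left.
June 1933 has 30 days; 30 − 0 = 30 → June 30, 1933.

June 30, 1933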